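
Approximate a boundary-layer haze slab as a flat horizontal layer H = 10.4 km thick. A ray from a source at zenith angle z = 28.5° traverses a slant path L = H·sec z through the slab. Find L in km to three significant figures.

11.8 km

sec z = 1/cos 28.5° = 1.1379.
L = 10.4 × 1.1379 = 11.834 km.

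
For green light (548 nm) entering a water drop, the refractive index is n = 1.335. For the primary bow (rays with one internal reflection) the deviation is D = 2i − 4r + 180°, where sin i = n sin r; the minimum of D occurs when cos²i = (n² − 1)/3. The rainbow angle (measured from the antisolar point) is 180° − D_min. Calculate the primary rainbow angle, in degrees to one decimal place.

cos²i = (1.78222 − 1)/3 = 0.26074; i = arccos(0.51063) = 59.294°.
sin r = sin 59.294°/1.335 = 0.64405; r = 40.094°.
D_min = 2·59.294° − 4·40.094° + 180° = 138.212°.
Rainbow angle = 180° − D_min = 41.788°.

41.8°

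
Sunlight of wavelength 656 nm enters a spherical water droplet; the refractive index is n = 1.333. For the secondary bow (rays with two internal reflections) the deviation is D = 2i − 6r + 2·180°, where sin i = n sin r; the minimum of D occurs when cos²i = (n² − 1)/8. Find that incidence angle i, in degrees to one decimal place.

71.8°

cos²i = (1.333² − 1)/8 = (1.77689 − 1)/8 = 0.09711.
cos i = 0.31163, so i = 71.843°.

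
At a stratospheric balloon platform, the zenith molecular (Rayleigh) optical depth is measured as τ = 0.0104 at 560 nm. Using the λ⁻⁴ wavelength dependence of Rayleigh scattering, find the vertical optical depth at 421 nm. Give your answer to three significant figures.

0.0326

τ(421 nm) = τ(560 nm) × (560/421)⁴ = 0.0104 × (1.3302)⁴ = 0.0104 × 3.1306 = 0.0326.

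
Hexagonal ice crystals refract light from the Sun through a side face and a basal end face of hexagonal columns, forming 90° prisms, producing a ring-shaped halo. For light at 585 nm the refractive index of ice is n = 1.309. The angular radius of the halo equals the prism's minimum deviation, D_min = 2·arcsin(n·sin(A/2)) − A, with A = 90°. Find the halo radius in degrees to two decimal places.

n·sin(A/2) = 1.309 × sin 45° = 1.309 × 0.7071 = 0.9256.
D_min = 2·arcsin(0.9256) − 90° = 2 × 67.759° − 90° = 45.519°.

45.52°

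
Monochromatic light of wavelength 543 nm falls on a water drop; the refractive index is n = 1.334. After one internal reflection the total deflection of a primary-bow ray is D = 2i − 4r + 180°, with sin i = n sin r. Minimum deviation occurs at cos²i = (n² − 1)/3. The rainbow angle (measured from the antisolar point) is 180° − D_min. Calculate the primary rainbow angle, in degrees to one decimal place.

cos²i = (1.77956 − 1)/3 = 0.25985; i = arccos(0.50976) = 59.352°.
sin r = sin 59.352°/1.334 = 0.64492; r = 40.159°.
D_min = 2·59.352° − 4·40.159° + 180° = 138.067°.
Rainbow angle = 180° − D_min = 41.933°.

41.9°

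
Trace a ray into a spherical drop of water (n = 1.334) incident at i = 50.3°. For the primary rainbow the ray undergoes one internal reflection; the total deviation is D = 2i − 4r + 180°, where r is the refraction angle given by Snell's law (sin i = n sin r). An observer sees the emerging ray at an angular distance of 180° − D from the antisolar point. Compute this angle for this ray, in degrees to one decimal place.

sin r = sin 50.3° / 1.334 = 0.7694/1.334 = 0.5768; r = 35.22°.
D = 2·50.3° − 4·35.22° + 180° = 100.60° − 140.89° + 180° = 139.71°.
Angle from antisolar point = 180° − D = 40.29°.

40.3°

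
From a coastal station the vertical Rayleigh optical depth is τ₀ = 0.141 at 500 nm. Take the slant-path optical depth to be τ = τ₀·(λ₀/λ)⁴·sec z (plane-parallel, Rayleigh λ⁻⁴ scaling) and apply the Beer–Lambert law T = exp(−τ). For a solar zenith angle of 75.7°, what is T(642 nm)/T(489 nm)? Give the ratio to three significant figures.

Airmass: sec 75.7° = 4.0486.
τ(642 nm) = 0.141 × (500/642)⁴ × 4.0486 = 0.141 × 0.3679 × 4.0486 = 0.2100.
τ(489 nm) = 0.141 × (500/489)⁴ × 4.0486 = 0.141 × 1.0931 × 4.0486 = 0.6240.
T(642)/T(489) = exp(τ_B − τ_A) = exp(0.4140) = 1.5128.

1.51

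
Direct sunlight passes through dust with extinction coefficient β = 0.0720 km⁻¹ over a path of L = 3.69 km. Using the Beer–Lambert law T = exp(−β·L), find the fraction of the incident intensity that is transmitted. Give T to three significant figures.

τ = β·L = 0.0720 × 3.69 = 0.2657.
T = exp(−0.2657) = 0.7667.

0.767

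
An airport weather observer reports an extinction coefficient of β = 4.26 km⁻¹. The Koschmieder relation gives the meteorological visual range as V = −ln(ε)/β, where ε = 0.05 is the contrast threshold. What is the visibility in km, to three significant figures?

0.703 km

V = −ln(0.05) / 4.26 = 2.996 / 4.26 = 0.7032 km.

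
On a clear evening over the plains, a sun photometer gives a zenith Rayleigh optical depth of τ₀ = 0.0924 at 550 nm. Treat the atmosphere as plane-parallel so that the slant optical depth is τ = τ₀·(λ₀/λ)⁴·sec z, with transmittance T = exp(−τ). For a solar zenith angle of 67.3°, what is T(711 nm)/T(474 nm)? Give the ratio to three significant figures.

Airmass: sec 67.3° = 2.5913.
τ(711 nm) = 0.0924 × (550/711)⁴ × 2.5913 = 0.0924 × 0.3581 × 2.5913 = 0.0857.
τ(474 nm) = 0.0924 × (550/474)⁴ × 2.5913 = 0.0924 × 1.8127 × 2.5913 = 0.4340.
T(711)/T(474) = exp(τ_B − τ_A) = exp(0.3483) = 1.4167.

1.42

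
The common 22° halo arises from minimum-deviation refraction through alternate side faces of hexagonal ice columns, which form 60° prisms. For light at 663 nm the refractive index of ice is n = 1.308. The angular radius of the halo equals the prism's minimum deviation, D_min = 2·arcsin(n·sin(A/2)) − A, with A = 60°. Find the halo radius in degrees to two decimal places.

n·sin(A/2) = 1.308 × sin 30° = 1.308 × 0.5000 = 0.6540.
D_min = 2·arcsin(0.6540) − 60° = 2 × 40.844° − 60° = 21.688°.

21.69°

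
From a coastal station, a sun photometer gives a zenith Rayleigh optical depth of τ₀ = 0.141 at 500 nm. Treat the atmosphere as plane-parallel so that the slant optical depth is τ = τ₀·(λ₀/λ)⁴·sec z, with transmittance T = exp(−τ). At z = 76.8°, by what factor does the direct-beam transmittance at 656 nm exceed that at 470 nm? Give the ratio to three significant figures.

Airmass: sec 76.8° = 4.3792.
τ(656 nm) = 0.141 × (500/656)⁴ × 4.3792 = 0.141 × 0.3375 × 4.3792 = 0.2084.
τ(470 nm) = 0.141 × (500/470)⁴ × 4.3792 = 0.141 × 1.2808 × 4.3792 = 0.7909.
T(656)/T(470) = exp(τ_B − τ_A) = exp(0.5825) = 1.7905.

1.79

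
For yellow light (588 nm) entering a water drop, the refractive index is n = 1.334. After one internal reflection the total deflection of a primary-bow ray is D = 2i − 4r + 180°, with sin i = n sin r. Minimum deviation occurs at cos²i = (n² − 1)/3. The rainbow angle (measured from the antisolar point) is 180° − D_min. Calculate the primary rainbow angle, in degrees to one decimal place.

cos²i = (1.77956 − 1)/3 = 0.25985; i = arccos(0.50976) = 59.352°.
sin r = sin 59.352°/1.334 = 0.64492; r = 40.159°.
D_min = 2·59.352° − 4·40.159° + 180° = 138.067°.
Rainbow angle = 180° − D_min = 41.933°.

41.9°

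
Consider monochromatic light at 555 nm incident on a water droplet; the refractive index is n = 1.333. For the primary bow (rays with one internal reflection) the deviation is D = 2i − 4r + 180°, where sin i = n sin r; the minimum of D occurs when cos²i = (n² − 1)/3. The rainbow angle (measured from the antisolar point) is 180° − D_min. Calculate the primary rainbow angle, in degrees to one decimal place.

42.1°

cos²i = (1.77689 − 1)/3 = 0.25896; i = arccos(0.50888) = 59.410°.
sin r = sin 59.410°/1.333 = 0.64579; r = 40.225°.
D_min = 2·59.410° − 4·40.225° + 180° = 137.922°.
Rainbow angle = 180° − D_min = 42.078°.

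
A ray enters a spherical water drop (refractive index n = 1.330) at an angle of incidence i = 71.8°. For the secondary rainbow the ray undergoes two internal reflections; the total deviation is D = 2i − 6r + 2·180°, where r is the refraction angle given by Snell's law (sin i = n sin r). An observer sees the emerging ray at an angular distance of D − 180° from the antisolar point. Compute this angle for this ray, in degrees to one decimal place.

50.1°

sin r = sin 71.8° / 1.330 = 0.9500/1.330 = 0.7143; r = 45.58°.
D = 2·71.8° − 6·45.58° + 2·180° = 143.60° − 273.50° + 360° = 230.10°.
Angle from antisolar point = D − 180° = 50.10°.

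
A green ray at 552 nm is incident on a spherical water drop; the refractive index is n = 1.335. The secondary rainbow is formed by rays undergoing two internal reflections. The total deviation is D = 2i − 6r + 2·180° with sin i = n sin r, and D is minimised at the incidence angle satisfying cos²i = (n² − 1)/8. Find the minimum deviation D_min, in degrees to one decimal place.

cos²i = (1.78222 − 1)/8 = 0.09778; i = arccos(0.31269) = 71.778°.
sin r = sin 71.778°/1.335 = 0.71150; r = 45.357°.
D_min = 2·71.778° − 6·45.357° + 360° = 231.414°.

231.4°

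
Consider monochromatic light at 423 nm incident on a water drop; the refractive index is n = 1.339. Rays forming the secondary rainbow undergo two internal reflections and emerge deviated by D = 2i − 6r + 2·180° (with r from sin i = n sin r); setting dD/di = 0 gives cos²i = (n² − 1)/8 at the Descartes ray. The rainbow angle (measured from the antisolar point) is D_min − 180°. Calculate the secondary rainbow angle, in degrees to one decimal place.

52.5°

cos²i = (1.79292 − 1)/8 = 0.09912; i = arccos(0.31483) = 71.650°.
sin r = sin 71.650°/1.339 = 0.70885; r = 45.141°.
D_min = 2·71.650° − 6·45.141° + 360° = 232.451°.
Rainbow angle = D_min − 180° = 52.451°.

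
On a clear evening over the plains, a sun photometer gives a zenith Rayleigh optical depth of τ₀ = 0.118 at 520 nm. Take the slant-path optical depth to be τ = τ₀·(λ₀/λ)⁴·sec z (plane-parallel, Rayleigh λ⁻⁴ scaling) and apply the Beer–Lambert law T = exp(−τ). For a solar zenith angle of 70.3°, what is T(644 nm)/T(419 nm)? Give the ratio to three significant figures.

Airmass: sec 70.3° = 2.9665.
τ(644 nm) = 0.118 × (520/644)⁴ × 2.9665 = 0.118 × 0.4251 × 2.9665 = 0.1488.
τ(419 nm) = 0.118 × (520/419)⁴ × 2.9665 = 0.118 × 2.3722 × 2.9665 = 0.8304.
T(644)/T(419) = exp(τ_B − τ_A) = exp(0.6816) = 1.9770.

1.98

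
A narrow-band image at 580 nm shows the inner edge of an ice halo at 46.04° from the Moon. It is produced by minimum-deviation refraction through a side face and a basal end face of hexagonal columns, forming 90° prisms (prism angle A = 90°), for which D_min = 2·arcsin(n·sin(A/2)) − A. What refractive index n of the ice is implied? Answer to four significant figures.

Rearranging: n = sin((D_min + A)/2) / sin(A/2).
(D_min + A)/2 = (46.04° + 90°)/2 = 68.020°.
n = sin 68.020° / sin 45° = 0.9273 / 0.7071 = 1.3114.

1.311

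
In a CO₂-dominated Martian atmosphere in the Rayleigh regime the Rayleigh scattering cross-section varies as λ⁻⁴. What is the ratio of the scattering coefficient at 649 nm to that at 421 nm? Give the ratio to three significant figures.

Rayleigh scattering ∝ λ⁻⁴, so the ratio of coefficients is the inverse fourth power of the wavelength ratio.
σ(649)/σ(421) = (421/649)⁴ = (0.6487)⁴ = 0.1771.

0.177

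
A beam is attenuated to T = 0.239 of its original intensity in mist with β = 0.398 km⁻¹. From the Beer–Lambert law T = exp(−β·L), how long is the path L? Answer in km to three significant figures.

3.60 km

Beer–Lambert: T = exp(−βL) ⇒ L = −ln(T)/β = −ln(0.239)/0.398 = 1.4313/0.398 = 3.596 km.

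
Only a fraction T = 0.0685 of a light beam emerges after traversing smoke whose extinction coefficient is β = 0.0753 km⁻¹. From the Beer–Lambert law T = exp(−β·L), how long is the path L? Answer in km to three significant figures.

35.6 km

Beer–Lambert: T = exp(−βL) ⇒ L = −ln(T)/β = −ln(0.0685)/0.0753 = 2.6809/0.0753 = 35.6 km.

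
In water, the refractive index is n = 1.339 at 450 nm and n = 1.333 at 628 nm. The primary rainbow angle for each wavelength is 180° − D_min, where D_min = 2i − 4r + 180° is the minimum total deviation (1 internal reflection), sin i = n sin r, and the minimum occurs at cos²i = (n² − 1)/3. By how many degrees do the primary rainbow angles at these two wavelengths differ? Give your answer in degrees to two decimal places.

0.86°

At 450 nm (n = 1.339): cos²i = 0.26431 → i = 59.062°, r = 39.834°, D_min = 138.786°, rainbow angle = 41.214°.
At 628 nm (n = 1.333): cos²i = 0.25896 → i = 59.410°, r = 40.225°, D_min = 137.922°, rainbow angle = 42.078°.
Angular width = |41.214° − 42.078°| = 0.865°.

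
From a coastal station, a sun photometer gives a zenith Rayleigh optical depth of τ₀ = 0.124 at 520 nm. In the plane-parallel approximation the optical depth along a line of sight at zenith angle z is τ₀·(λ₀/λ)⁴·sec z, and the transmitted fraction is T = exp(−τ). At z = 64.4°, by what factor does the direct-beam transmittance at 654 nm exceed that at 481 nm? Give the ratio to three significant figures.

1.32

Airmass: sec 64.4° = 2.3144.
τ(654 nm) = 0.124 × (520/654)⁴ × 2.3144 = 0.124 × 0.3997 × 2.3144 = 0.1147.
τ(481 nm) = 0.124 × (520/481)⁴ × 2.3144 = 0.124 × 1.3659 × 2.3144 = 0.3920.
T(654)/T(481) = exp(τ_B − τ_A) = exp(0.2773) = 1.3196.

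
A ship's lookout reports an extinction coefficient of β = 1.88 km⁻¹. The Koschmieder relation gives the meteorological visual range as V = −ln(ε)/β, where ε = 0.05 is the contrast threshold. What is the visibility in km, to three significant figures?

V = −ln(0.05) / 1.88 = 2.996 / 1.88 = 1.5935 km.

1.59 km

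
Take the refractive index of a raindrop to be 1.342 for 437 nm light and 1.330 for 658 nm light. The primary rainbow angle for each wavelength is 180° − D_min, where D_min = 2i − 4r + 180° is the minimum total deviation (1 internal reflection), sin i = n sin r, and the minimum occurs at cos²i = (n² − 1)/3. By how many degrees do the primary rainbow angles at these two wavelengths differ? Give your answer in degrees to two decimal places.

At 437 nm (n = 1.342): cos²i = 0.26699 → i = 58.888°, r = 39.641°, D_min = 139.213°, rainbow angle = 40.787°.
At 658 nm (n = 1.330): cos²i = 0.25630 → i = 59.585°, r = 40.422°, D_min = 137.484°, rainbow angle = 42.516°.
Angular width = |40.787° − 42.516°| = 1.729°.

1.73°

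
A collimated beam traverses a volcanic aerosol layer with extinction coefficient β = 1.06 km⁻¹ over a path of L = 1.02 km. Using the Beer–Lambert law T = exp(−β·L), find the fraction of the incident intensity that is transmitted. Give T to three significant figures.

0.339

τ = β·L = 1.06 × 1.02 = 1.0812.
T = exp(−1.0812) = 0.3392.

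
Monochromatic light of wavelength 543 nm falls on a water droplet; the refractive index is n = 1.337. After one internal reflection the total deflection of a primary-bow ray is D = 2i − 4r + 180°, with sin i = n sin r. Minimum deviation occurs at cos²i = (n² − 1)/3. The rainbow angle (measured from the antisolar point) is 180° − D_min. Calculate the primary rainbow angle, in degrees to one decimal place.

cos²i = (1.78757 − 1)/3 = 0.26252; i = arccos(0.51237) = 59.178°.
sin r = sin 59.178°/1.337 = 0.64231; r = 39.964°.
D_min = 2·59.178° − 4·39.964° + 180° = 138.500°.
Rainbow angle = 180° − D_min = 41.500°.

41.5°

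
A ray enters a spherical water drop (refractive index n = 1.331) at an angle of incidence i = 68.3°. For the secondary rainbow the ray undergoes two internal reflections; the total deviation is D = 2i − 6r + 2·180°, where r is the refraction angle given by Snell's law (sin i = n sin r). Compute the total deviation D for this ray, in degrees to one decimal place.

sin r = sin 68.3° / 1.331 = 0.9291/1.331 = 0.6981; r = 44.27°.
D = 2·68.3° − 6·44.27° + 2·180° = 136.60° − 265.63° + 360° = 230.97°.

231.0°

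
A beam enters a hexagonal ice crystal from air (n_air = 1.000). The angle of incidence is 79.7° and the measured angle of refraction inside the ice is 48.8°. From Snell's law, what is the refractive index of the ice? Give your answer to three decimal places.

n = sin θ_i / sin θ_r = sin 79.7° / sin 48.8° = 0.9839 / 0.7524 = 1.3076.

1.308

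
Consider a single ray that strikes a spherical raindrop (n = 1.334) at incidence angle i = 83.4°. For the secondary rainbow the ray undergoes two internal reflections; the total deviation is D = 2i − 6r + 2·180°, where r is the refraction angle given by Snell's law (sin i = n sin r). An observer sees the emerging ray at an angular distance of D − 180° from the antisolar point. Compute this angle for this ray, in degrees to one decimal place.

58.0°

sin r = sin 83.4° / 1.334 = 0.9934/1.334 = 0.7447; r = 48.13°.
D = 2·83.4° − 6·48.13° + 2·180° = 166.80° − 288.78° + 360° = 238.02°.
Angle from antisolar point = D − 180° = 58.02°.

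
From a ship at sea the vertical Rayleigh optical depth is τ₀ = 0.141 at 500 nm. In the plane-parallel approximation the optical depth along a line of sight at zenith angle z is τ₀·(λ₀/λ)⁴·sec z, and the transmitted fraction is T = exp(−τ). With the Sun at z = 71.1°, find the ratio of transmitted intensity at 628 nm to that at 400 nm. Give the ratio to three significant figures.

Airmass: sec 71.1° = 3.0872.
τ(628 nm) = 0.141 × (500/628)⁴ × 3.0872 = 0.141 × 0.4018 × 3.0872 = 0.1749.
τ(400 nm) = 0.141 × (500/400)⁴ × 3.0872 = 0.141 × 2.4414 × 3.0872 = 1.0627.
T(628)/T(400) = exp(τ_B − τ_A) = exp(0.8878) = 2.4298.

2.43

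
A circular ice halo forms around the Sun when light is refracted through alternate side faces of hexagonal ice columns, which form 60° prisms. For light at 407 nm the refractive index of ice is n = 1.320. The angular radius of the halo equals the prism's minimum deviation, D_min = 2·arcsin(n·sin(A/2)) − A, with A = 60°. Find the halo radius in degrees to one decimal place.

n·sin(A/2) = 1.320 × sin 30° = 1.320 × 0.5000 = 0.6600.
D_min = 2·arcsin(0.6600) − 60° = 2 × 41.300° − 60° = 22.600°.

22.6°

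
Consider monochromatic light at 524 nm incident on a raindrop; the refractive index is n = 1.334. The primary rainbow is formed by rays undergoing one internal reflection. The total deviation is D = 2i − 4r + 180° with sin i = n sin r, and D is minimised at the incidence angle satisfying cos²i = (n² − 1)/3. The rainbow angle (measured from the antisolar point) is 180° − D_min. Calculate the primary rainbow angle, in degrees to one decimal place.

cos²i = (1.77956 − 1)/3 = 0.25985; i = arccos(0.50976) = 59.352°.
sin r = sin 59.352°/1.334 = 0.64492; r = 40.159°.
D_min = 2·59.352° − 4·40.159° + 180° = 138.067°.
Rainbow angle = 180° − D_min = 41.933°.

41.9°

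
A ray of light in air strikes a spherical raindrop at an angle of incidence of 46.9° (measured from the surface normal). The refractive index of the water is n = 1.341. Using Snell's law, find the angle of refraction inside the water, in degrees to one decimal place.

Snell: sin θ_r = sin θ_i / n = sin 46.9° / 1.341 = 0.7302 / 1.341 = 0.5445.
θ_r = arcsin(0.5445) = 32.99°.

33.0°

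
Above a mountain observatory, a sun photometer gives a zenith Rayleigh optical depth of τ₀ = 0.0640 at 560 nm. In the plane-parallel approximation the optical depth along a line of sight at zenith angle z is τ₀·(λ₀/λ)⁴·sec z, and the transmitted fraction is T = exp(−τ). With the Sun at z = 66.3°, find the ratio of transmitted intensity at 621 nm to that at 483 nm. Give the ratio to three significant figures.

1.20

Airmass: sec 66.3° = 2.4879.
τ(621 nm) = 0.0640 × (560/621)⁴ × 2.4879 = 0.0640 × 0.6613 × 2.4879 = 0.1053.
τ(483 nm) = 0.0640 × (560/483)⁴ × 2.4879 = 0.0640 × 1.8070 × 2.4879 = 0.2877.
T(621)/T(483) = exp(τ_B − τ_A) = exp(0.1824) = 1.2001.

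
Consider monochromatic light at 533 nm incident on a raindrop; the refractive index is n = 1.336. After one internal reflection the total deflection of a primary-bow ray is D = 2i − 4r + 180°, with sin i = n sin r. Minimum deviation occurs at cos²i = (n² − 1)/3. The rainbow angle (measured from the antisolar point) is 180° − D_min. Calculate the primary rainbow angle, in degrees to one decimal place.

cos²i = (1.78490 − 1)/3 = 0.26163; i = arccos(0.51150) = 59.236°.
sin r = sin 59.236°/1.336 = 0.64318; r = 40.029°.
D_min = 2·59.236° − 4·40.029° + 180° = 138.356°.
Rainbow angle = 180° − D_min = 41.644°.

41.6°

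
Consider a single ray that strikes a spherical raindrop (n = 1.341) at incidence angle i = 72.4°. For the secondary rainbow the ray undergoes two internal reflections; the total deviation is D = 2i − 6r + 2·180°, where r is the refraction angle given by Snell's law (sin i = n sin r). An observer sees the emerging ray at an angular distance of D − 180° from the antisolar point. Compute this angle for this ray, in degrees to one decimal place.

53.0°

sin r = sin 72.4° / 1.341 = 0.9532/1.341 = 0.7108; r = 45.30°.
D = 2·72.4° − 6·45.30° + 2·180° = 144.80° − 271.80° + 360° = 233.00°.
Angle from antisolar point = D − 180° = 53.00°.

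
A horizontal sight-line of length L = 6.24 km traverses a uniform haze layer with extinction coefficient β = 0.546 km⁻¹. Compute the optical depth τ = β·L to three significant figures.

3.41

τ = β·L = 0.546 × 6.24 = 3.4070.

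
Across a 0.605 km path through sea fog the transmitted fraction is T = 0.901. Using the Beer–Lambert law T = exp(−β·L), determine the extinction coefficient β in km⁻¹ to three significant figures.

Beer–Lambert: T = exp(−βL) ⇒ β = −ln(T)/L = −ln(0.901)/0.605 = 0.1043/0.605 = 0.1723 km⁻¹.

0.172 km⁻¹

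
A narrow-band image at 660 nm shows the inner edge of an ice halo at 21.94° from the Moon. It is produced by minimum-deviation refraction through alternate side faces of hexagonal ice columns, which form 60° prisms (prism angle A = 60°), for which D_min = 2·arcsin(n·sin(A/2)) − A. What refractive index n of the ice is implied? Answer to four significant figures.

Rearranging: n = sin((D_min + A)/2) / sin(A/2).
(D_min + A)/2 = (21.94° + 60°)/2 = 40.970°.
n = sin 40.970° / sin 30° = 0.6557 / 0.5000 = 1.3113.

1.311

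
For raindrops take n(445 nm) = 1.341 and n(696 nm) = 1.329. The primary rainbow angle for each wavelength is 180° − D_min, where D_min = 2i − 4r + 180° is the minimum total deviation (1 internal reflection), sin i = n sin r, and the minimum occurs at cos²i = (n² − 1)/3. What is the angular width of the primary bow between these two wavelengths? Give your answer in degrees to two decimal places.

At 445 nm (n = 1.341): cos²i = 0.26609 → i = 58.946°, r = 39.705°, D_min = 139.071°, rainbow angle = 40.929°.
At 696 nm (n = 1.329): cos²i = 0.25541 → i = 59.643°, r = 40.487°, D_min = 137.337°, rainbow angle = 42.663°.
Angular width = |40.929° − 42.663°| = 1.735°.

1.73°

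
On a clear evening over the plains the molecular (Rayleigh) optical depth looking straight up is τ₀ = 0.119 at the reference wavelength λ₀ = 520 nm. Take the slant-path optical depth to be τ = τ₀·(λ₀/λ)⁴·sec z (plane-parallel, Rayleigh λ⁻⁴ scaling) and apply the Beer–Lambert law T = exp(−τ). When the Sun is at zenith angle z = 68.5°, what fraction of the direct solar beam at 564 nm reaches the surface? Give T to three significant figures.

sec 68.5° = 2.7285.
τ = 0.119 × (520/564)⁴ × 2.7285 = 0.119 × 0.7226 × 2.7285 = 0.2346.
T = exp(−0.2346) = 0.7909.

0.791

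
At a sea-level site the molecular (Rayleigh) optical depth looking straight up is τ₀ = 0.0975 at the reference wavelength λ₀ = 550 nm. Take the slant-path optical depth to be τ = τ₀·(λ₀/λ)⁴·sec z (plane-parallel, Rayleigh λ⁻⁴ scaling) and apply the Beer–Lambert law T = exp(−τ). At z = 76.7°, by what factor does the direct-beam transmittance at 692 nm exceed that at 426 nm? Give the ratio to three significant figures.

2.74

Airmass: sec 76.7° = 4.3469.
τ(692 nm) = 0.0975 × (550/692)⁴ × 4.3469 = 0.0975 × 0.3990 × 4.3469 = 0.1691.
τ(426 nm) = 0.0975 × (550/426)⁴ × 4.3469 = 0.0975 × 2.7785 × 4.3469 = 1.1776.
T(692)/T(426) = exp(τ_B − τ_A) = exp(1.0085) = 2.7414.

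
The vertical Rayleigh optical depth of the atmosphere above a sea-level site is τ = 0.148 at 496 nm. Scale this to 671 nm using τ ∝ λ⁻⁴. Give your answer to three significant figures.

τ(671 nm) = τ(496 nm) × (496/671)⁴ = 0.148 × (0.7392)⁴ = 0.148 × 0.2986 = 0.0442.

0.0442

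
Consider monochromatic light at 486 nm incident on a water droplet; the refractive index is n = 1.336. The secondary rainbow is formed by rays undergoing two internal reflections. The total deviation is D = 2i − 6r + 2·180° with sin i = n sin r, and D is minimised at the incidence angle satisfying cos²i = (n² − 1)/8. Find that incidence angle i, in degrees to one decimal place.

71.7°

cos²i = (1.336² − 1)/8 = (1.78490 − 1)/8 = 0.09811.
cos i = 0.31323, so i = 71.746°.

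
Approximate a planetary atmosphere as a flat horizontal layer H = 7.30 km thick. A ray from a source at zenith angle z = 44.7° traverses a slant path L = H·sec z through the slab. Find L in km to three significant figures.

10.3 km

sec z = 1/cos 44.7° = 1.4069.
L = 7.30 × 1.4069 = 10.270 km.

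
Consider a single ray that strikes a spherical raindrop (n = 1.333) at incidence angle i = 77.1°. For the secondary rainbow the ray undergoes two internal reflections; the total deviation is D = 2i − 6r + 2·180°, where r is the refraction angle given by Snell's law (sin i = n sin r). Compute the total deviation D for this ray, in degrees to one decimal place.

232.3°

sin r = sin 77.1° / 1.333 = 0.9748/1.333 = 0.7313; r = 46.99°.
D = 2·77.1° − 6·46.99° + 2·180° = 154.20° − 281.95° + 360° = 232.25°.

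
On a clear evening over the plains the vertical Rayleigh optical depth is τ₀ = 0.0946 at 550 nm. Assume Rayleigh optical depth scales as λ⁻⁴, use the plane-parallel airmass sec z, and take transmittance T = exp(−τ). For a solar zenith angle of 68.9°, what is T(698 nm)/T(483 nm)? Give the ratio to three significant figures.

Airmass: sec 68.9° = 2.7778.
τ(698 nm) = 0.0946 × (550/698)⁴ × 2.7778 = 0.0946 × 0.3855 × 2.7778 = 0.1013.
τ(483 nm) = 0.0946 × (550/483)⁴ × 2.7778 = 0.0946 × 1.6814 × 2.7778 = 0.4418.
T(698)/T(483) = exp(τ_B − τ_A) = exp(0.3405) = 1.4057.

1.41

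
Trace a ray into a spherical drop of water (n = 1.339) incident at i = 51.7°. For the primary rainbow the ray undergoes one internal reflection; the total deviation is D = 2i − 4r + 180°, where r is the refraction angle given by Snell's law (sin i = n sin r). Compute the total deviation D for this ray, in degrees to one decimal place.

sin r = sin 51.7° / 1.339 = 0.7848/1.339 = 0.5861; r = 35.88°.
D = 2·51.7° − 4·35.88° + 180° = 103.40° − 143.52° + 180° = 139.88°.

139.9°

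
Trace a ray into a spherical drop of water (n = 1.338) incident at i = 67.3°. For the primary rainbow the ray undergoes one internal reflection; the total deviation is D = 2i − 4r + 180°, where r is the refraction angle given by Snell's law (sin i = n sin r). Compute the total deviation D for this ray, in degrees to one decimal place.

140.2°

sin r = sin 67.3° / 1.338 = 0.9225/1.338 = 0.6895; r = 43.59°.
D = 2·67.3° − 4·43.59° + 180° = 134.60° − 174.36° + 180° = 140.24°.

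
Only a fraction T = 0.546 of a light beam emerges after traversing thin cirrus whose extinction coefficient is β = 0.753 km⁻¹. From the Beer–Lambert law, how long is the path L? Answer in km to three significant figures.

0.804 km

Beer–Lambert: T = exp(−βL) ⇒ L = −ln(T)/β = −ln(0.546)/0.753 = 0.6051/0.753 = 0.8036 km.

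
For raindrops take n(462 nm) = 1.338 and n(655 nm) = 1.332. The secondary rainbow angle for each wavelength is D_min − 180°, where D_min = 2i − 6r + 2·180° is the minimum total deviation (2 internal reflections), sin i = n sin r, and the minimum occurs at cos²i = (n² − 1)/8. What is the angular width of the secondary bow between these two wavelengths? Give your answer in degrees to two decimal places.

1.56°

At 462 nm (n = 1.338): cos²i = 0.09878 → i = 71.682°, r = 45.195°, D_min = 232.193°, rainbow angle = 52.193°.
At 655 nm (n = 1.332): cos²i = 0.09678 → i = 71.875°, r = 45.520°, D_min = 230.628°, rainbow angle = 50.628°.
Angular width = |52.193° − 50.628°| = 1.564°.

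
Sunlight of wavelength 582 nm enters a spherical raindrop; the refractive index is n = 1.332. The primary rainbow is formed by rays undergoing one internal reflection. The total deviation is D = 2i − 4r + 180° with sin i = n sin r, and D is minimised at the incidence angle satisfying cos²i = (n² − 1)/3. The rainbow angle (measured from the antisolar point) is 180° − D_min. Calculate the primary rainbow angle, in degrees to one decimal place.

42.2°

cos²i = (1.77422 − 1)/3 = 0.25807; i = arccos(0.50801) = 59.469°.
sin r = sin 59.469°/1.332 = 0.64666; r = 40.290°.
D_min = 2·59.469° − 4·40.290° + 180° = 137.776°.
Rainbow angle = 180° − D_min = 42.224°.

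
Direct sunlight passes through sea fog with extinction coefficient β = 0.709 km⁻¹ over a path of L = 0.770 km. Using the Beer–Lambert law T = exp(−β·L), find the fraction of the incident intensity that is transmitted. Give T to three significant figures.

τ = β·L = 0.709 × 0.770 = 0.5459.
T = exp(−0.5459) = 0.5793.

0.579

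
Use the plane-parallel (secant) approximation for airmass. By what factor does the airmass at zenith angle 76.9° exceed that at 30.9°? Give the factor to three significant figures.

X(76.9°)/X(30.9°) = sec 76.9° / sec 30.9° = cos 30.9° / cos 76.9° = 0.8581/0.2267 = 3.7858.

3.79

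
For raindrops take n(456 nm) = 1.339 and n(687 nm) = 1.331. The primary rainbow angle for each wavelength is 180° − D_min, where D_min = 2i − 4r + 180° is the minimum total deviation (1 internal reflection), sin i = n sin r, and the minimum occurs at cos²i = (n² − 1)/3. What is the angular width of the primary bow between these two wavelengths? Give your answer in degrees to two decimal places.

1.16°

At 456 nm (n = 1.339): cos²i = 0.26431 → i = 59.062°, r = 39.834°, D_min = 138.786°, rainbow angle = 41.214°.
At 687 nm (n = 1.331): cos²i = 0.25719 → i = 59.527°, r = 40.356°, D_min = 137.630°, rainbow angle = 42.370°.
Angular width = |41.214° − 42.370°| = 1.156°.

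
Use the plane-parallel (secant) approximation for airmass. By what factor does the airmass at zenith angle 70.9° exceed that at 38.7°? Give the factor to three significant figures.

X(70.9°)/X(38.7°) = sec 70.9° / sec 38.7° = cos 38.7° / cos 70.9° = 0.7804/0.3272 = 2.3850.

2.39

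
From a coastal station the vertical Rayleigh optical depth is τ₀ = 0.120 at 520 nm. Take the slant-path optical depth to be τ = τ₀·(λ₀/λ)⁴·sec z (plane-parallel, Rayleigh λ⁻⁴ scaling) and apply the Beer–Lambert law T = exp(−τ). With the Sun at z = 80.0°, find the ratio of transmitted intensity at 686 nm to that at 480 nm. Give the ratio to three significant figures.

2.06

Airmass: sec 80.0° = 5.7588.
τ(686 nm) = 0.120 × (520/686)⁴ × 5.7588 = 0.120 × 0.3302 × 5.7588 = 0.2282.
τ(480 nm) = 0.120 × (520/480)⁴ × 5.7588 = 0.120 × 1.3774 × 5.7588 = 0.9518.
T(686)/T(480) = exp(τ_B − τ_A) = exp(0.7237) = 2.0620.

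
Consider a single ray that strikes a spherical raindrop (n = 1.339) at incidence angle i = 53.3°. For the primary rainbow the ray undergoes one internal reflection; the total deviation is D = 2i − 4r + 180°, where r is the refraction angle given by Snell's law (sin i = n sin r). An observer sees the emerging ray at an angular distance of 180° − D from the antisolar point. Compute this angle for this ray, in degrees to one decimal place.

sin r = sin 53.3° / 1.339 = 0.8018/1.339 = 0.5988; r = 36.78°.
D = 2·53.3° − 4·36.78° + 180° = 106.60° − 147.13° + 180° = 139.47°.
Angle from antisolar point = 180° − D = 40.53°.

40.5°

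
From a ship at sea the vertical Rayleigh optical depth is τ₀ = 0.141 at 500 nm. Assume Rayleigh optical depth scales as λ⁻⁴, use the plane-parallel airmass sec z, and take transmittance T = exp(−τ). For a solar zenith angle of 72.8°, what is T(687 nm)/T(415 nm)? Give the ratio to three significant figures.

Airmass: sec 72.8° = 3.3817.
τ(687 nm) = 0.141 × (500/687)⁴ × 3.3817 = 0.141 × 0.2806 × 3.3817 = 0.1338.
τ(415 nm) = 0.141 × (500/415)⁴ × 3.3817 = 0.141 × 2.1071 × 3.3817 = 1.0047.
T(687)/T(415) = exp(τ_B − τ_A) = exp(0.8709) = 2.3891.

2.39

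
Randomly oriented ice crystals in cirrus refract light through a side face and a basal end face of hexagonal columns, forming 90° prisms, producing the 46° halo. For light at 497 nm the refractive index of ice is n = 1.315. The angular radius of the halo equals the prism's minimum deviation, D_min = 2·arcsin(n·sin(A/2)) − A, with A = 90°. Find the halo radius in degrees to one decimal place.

46.8°

n·sin(A/2) = 1.315 × sin 45° = 1.315 × 0.7071 = 0.9298.
D_min = 2·arcsin(0.9298) − 90° = 2 × 68.411° − 90° = 46.821°.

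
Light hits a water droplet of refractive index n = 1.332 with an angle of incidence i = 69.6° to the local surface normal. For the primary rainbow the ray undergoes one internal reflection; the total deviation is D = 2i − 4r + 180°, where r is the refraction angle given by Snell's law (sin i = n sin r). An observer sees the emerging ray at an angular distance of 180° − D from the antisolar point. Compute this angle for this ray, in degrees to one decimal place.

sin r = sin 69.6° / 1.332 = 0.9373/1.332 = 0.7037; r = 44.72°.
D = 2·69.6° − 4·44.72° + 180° = 139.20° − 178.89° + 180° = 140.31°.
Angle from antisolar point = 180° − D = 39.69°.

39.7°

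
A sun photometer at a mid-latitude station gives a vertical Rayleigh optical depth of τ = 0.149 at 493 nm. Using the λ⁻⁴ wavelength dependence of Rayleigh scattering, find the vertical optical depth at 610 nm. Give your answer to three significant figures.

0.0636

τ(610 nm) = τ(493 nm) × (493/610)⁴ = 0.149 × (0.8082)⁴ = 0.149 × 0.4266 = 0.0636.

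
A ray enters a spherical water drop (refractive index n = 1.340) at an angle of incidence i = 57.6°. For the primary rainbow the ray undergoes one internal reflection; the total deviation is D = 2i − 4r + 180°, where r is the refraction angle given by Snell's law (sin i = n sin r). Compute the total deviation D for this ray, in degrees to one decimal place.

sin r = sin 57.6° / 1.340 = 0.8443/1.340 = 0.6301; r = 39.06°.
D = 2·57.6° − 4·39.06° + 180° = 115.20° − 156.23° + 180° = 138.97°.

139.0°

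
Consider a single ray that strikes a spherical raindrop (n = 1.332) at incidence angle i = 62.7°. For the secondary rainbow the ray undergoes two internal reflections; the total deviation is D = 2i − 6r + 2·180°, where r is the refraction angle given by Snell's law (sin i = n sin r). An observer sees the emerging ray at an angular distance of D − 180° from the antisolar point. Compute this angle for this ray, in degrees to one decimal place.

sin r = sin 62.7° / 1.332 = 0.8886/1.332 = 0.6671; r = 41.85°.
D = 2·62.7° − 6·41.85° + 2·180° = 125.40° − 251.08° + 360° = 234.32°.
Angle from antisolar point = D − 180° = 54.32°.

54.3°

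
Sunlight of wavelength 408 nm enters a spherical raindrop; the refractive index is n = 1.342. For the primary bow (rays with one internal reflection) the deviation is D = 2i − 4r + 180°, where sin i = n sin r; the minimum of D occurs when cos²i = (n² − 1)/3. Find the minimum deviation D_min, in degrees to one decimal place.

139.2°

cos²i = (1.80096 − 1)/3 = 0.26699; i = arccos(0.51671) = 58.888°.
sin r = sin 58.888°/1.342 = 0.63797; r = 39.641°.
D_min = 2·58.888° − 4·39.641° + 180° = 139.213°.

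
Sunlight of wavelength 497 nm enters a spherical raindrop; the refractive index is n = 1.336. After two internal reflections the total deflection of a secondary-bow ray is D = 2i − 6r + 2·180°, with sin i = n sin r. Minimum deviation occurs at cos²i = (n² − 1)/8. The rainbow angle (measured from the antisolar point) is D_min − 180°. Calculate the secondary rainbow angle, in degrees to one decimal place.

cos²i = (1.78490 − 1)/8 = 0.09811; i = arccos(0.31323) = 71.746°.
sin r = sin 71.746°/1.336 = 0.71084; r = 45.303°.
D_min = 2·71.746° − 6·45.303° + 360° = 231.674°.
Rainbow angle = D_min − 180° = 51.674°.

51.7°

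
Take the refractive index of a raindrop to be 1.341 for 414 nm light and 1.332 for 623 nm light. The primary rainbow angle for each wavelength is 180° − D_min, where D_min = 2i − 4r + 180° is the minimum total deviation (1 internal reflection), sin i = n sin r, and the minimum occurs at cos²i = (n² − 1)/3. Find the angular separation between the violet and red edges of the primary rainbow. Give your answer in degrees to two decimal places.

At 414 nm (n = 1.341): cos²i = 0.26609 → i = 58.946°, r = 39.705°, D_min = 139.071°, rainbow angle = 40.929°.
At 623 nm (n = 1.332): cos²i = 0.25807 → i = 59.469°, r = 40.290°, D_min = 137.776°, rainbow angle = 42.224°.
Angular width = |40.929° − 42.224°| = 1.295°.

1.29°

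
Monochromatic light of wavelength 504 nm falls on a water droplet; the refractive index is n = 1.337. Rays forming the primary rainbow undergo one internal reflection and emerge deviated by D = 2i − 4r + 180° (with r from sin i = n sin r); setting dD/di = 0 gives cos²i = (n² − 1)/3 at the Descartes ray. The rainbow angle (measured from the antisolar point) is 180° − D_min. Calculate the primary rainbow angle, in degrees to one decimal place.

41.5°

cos²i = (1.78757 − 1)/3 = 0.26252; i = arccos(0.51237) = 59.178°.
sin r = sin 59.178°/1.337 = 0.64231; r = 39.964°.
D_min = 2·59.178° − 4·39.964° + 180° = 138.500°.
Rainbow angle = 180° − D_min = 41.500°.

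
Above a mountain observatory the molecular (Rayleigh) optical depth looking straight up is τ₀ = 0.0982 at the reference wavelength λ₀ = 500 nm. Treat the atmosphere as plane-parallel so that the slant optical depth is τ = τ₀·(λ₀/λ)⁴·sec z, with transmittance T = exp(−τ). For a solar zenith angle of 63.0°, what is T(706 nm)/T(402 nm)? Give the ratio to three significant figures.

Airmass: sec 63.0° = 2.2027.
τ(706 nm) = 0.0982 × (500/706)⁴ × 2.2027 = 0.0982 × 0.2516 × 2.2027 = 0.0544.
τ(402 nm) = 0.0982 × (500/402)⁴ × 2.2027 = 0.0982 × 2.3932 × 2.2027 = 0.5177.
T(706)/T(402) = exp(τ_B − τ_A) = exp(0.4632) = 1.5892.

1.59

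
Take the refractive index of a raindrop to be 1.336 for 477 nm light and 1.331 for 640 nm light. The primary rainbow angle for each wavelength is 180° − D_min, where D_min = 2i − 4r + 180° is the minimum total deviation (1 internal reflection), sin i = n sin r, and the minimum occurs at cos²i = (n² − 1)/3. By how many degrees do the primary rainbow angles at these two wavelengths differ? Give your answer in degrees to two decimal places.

At 477 nm (n = 1.336): cos²i = 0.26163 → i = 59.236°, r = 40.029°, D_min = 138.356°, rainbow angle = 41.644°.
At 640 nm (n = 1.331): cos²i = 0.25719 → i = 59.527°, r = 40.356°, D_min = 137.630°, rainbow angle = 42.370°.
Angular width = |41.644° − 42.370°| = 0.726°.

0.73°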